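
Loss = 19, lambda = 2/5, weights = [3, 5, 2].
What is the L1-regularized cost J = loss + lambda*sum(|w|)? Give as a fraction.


L1 norm = sum(|w|) = 10. J = 19 + 2/5 * 10 = 23.

23


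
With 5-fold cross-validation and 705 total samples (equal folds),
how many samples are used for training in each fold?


Each validation fold has 705/5 = 141 samples. Training set = 705 - 141 = 564.

564


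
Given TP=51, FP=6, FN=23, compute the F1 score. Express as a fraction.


Precision = 51/57 = 17/19. Recall = 51/74 = 51/74. F1 = 2*P*R/(P+R) = 102/131.

102/131


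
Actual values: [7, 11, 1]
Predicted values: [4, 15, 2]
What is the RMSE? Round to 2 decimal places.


MSE = 8.6667. RMSE = sqrt(8.6667) = 2.94.

2.94


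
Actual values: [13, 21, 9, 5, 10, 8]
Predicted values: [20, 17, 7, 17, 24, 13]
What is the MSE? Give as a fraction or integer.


MSE = (1/6) * ((13-20)^2=49 + (21-17)^2=16 + (9-7)^2=4 + (5-17)^2=144 + (10-24)^2=196 + (8-13)^2=25). Sum = 434. MSE = 217/3.

217/3


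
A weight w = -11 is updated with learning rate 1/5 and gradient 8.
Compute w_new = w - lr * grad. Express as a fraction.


w_new = -11 - 1/5 * 8 = -11 - 8/5 = -63/5.

-63/5


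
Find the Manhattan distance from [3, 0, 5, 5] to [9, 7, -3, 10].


d = sum of absolute differences: |3-9|=6 + |0-7|=7 + |5--3|=8 + |5-10|=5 = 26.

26


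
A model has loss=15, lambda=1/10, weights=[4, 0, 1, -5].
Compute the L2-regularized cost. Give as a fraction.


L2 sq norm = sum(w^2) = 42. J = 15 + 1/10 * 42 = 96/5.

96/5


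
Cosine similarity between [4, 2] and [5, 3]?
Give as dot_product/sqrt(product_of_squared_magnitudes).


dot = 26. |a|^2 = 20, |b|^2 = 34. cos = 26/sqrt(680).

26/sqrt(680)


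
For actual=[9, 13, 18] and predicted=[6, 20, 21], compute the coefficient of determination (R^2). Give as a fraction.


Mean(y) = 40/3. SS_res = 67. SS_tot = 122/3. R^2 = 1 - 67/(122/3) = -79/122.

-79/122


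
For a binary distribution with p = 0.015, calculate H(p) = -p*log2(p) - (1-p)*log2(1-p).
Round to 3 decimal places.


H = -0.015*log2(0.015) - 0.985*log2(0.985) = 0.112.

0.112


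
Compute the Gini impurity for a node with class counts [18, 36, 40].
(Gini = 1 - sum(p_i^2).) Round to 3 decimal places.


Total = 94. Proportions: 18/94, 36/94, 40/94. sum(p_i^2) = 0.3644. Gini = 1 - 0.3644 = 0.6356, which rounds to 0.636.

0.636


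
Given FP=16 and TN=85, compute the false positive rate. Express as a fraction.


FPR = FP / (FP + TN) = 16 / 101 = 16/101.

16/101


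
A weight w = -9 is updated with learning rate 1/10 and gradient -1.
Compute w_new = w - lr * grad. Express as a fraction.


w_new = -9 - 1/10 * -1 = -9 - -1/10 = -89/10.

-89/10


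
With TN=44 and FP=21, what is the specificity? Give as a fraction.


Specificity = TN / (TN + FP) = 44 / 65 = 44/65.

44/65


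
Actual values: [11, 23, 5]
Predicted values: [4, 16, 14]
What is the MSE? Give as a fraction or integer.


MSE = (1/3) * ((11-4)^2=49 + (23-16)^2=49 + (5-14)^2=81). Sum = 179. MSE = 179/3.

179/3


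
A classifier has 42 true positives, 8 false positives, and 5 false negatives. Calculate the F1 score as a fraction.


Precision = 42/50 = 21/25. Recall = 42/47 = 42/47. F1 = 2*P*R/(P+R) = 84/97.

84/97


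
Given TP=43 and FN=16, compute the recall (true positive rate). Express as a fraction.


Recall = TP / (TP + FN) = 43 / 59 = 43/59.

43/59


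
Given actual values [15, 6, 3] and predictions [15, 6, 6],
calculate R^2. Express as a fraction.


Mean(y) = 8. SS_res = 9. SS_tot = 78. R^2 = 1 - 9/(78) = 23/26.

23/26


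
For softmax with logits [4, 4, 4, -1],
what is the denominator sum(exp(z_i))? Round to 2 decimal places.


Denom = e^4=54.5982 + e^4=54.5982 + e^4=54.5982 + e^-1=0.3679. Sum = 164.1625, which rounds to 164.16.

164.16


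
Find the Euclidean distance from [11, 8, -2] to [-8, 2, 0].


d = sqrt(sum of squared differences). (11--8)^2=361, (8-2)^2=36, (-2-0)^2=4. Sum = 401.

sqrt(401)


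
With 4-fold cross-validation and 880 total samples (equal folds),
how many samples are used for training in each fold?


Each validation fold has 880/4 = 220 samples. Training set = 880 - 220 = 660.

660


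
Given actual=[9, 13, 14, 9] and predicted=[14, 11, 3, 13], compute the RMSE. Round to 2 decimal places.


MSE = 41.5000. RMSE = sqrt(41.5000) = 6.44.

6.44


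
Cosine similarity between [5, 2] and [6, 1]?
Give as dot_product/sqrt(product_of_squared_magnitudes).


dot = 32. |a|^2 = 29, |b|^2 = 37. cos = 32/sqrt(1073).

32/sqrt(1073)


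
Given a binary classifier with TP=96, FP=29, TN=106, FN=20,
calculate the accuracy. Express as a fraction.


Accuracy = (TP + TN) / (TP + TN + FP + FN) = (96 + 106) / 251 = 202/251.

202/251


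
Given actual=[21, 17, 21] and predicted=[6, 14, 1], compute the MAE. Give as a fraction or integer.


MAE = (1/3) * (|21-6|=15 + |17-14|=3 + |21-1|=20). Sum = 38. MAE = 38/3.

38/3


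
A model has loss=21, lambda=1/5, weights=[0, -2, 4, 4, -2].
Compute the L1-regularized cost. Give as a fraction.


L1 norm = sum(|w|) = 12. J = 21 + 1/5 * 12 = 117/5.

117/5


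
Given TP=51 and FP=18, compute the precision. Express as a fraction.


Precision = TP / (TP + FP) = 51 / 69 = 17/23.

17/23


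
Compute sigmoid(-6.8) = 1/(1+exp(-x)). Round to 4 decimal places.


sigma(-6.8) = 1/(1+e^(6.8)) = 1/(1+897.847292) = 1/898.847292 = 0.0011.

0.0011


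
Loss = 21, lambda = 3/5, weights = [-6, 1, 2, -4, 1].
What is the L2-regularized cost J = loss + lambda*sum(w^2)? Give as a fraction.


L2 sq norm = sum(w^2) = 58. J = 21 + 3/5 * 58 = 279/5.

279/5


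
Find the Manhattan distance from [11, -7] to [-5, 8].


d = sum of absolute differences: |11--5|=16 + |-7-8|=15 = 31.

31


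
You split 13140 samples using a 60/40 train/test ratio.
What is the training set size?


Test set = 13140 * 40% = 5256. Training set = 13140 - 5256 = 7884.

7884


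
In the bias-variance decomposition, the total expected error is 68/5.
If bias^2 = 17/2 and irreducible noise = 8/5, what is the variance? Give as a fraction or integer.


Total error = bias^2 + variance + irreducible noise. So variance = 68/5 - 17/2 - 8/5 = 7/2.

7/2


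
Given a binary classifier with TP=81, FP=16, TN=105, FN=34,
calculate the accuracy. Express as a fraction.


Accuracy = (TP + TN) / (TP + TN + FP + FN) = (81 + 105) / 236 = 93/118.

93/118


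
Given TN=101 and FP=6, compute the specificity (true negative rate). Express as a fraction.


Specificity = TN / (TN + FP) = 101 / 107 = 101/107.

101/107


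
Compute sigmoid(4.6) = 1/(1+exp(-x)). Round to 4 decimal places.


sigma(4.6) = 1/(1+e^(-4.6)) = 1/(1+0.010052) = 1/1.010052 = 0.9900.

0.9900


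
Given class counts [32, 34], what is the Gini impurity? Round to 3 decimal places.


Total = 66. Proportions: 32/66, 34/66. sum(p_i^2) = 0.5005. Gini = 1 - 0.5005 = 0.4995, which rounds to 0.500.

0.500


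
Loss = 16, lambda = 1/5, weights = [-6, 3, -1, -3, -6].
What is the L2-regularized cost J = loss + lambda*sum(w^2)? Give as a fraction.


L2 sq norm = sum(w^2) = 91. J = 16 + 1/5 * 91 = 171/5.

171/5


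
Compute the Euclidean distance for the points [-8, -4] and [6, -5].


d = sqrt(sum of squared differences). (-8-6)^2=196, (-4--5)^2=1. Sum = 197.

sqrt(197)


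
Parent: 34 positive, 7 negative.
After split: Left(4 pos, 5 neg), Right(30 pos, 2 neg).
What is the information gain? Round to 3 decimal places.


H(parent) = 0.6594. H(left) = 0.9911, H(right) = 0.3373. Weighted = (9/41)*0.9911 + (32/41)*0.3373 = 0.4808. IG = 0.6594 - 0.4808 = 0.1786, which rounds to 0.179.

0.179


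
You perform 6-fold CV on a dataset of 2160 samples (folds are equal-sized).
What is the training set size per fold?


Each validation fold has 2160/6 = 360 samples. Training set = 2160 - 360 = 1800.

1800


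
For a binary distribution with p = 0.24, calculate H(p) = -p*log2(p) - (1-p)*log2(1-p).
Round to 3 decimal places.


H = -0.24*log2(0.24) - 0.76*log2(0.76) = 0.795.

0.795


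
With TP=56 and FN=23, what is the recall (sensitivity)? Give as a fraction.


Recall = TP / (TP + FN) = 56 / 79 = 56/79.

56/79


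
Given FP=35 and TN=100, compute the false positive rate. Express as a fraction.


FPR = FP / (FP + TN) = 35 / 135 = 7/27.

7/27


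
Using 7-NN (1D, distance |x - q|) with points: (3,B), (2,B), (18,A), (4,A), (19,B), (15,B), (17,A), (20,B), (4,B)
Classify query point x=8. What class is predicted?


Distances: |3-8|=5, |2-8|=6, |18-8|=10, |4-8|=4, |19-8|=11, |15-8|=7, |17-8|=9, |20-8|=12, |4-8|=4. 7 nearest: (4,A), (4,B), (3,B), (2,B), (15,B), (17,A), (18,A). Counts: {'A': 3, 'B': 4}. Majority class: B.

B


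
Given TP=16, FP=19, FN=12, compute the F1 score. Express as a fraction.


Precision = 16/35 = 16/35. Recall = 16/28 = 4/7. F1 = 2*P*R/(P+R) = 32/63.

32/63


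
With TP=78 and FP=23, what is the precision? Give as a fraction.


Precision = TP / (TP + FP) = 78 / 101 = 78/101.

78/101


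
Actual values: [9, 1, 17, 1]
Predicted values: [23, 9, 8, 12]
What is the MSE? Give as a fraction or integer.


MSE = (1/4) * ((9-23)^2=196 + (1-9)^2=64 + (17-8)^2=81 + (1-12)^2=121). Sum = 462. MSE = 231/2.

231/2


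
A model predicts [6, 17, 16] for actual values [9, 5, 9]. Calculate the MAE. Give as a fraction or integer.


MAE = (1/3) * (|9-6|=3 + |5-17|=12 + |9-16|=7). Sum = 22. MAE = 22/3.

22/3


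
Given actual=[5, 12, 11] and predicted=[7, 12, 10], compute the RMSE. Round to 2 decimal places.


MSE = 1.6667. RMSE = sqrt(1.6667) = 1.29.

1.29


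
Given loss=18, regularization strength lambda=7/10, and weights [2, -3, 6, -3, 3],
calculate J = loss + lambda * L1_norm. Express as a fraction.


L1 norm = sum(|w|) = 17. J = 18 + 7/10 * 17 = 299/10.

299/10


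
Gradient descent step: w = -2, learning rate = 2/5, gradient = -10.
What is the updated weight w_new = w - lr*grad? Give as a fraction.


w_new = -2 - 2/5 * -10 = -2 - -4 = 2.

2


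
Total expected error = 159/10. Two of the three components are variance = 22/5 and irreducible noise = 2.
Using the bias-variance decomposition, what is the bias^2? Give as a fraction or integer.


Total error = bias^2 + variance + irreducible noise. So bias^2 = 159/10 - 22/5 - 2 = 19/2.

19/2


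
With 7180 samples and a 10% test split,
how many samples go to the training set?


Test set = 7180 * 10% = 718. Training set = 7180 - 718 = 6462.

6462


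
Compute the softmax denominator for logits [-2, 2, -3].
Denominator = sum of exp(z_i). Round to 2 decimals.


Denom = e^-2=0.1353 + e^2=7.3891 + e^-3=0.0498. Sum = 7.5742, which rounds to 7.57.

7.57


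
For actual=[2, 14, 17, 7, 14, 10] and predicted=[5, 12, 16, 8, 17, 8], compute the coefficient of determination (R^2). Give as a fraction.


Mean(y) = 32/3. SS_res = 28. SS_tot = 454/3. R^2 = 1 - 28/(454/3) = 185/227.

185/227


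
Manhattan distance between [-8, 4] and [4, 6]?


d = sum of absolute differences: |-8-4|=12 + |4-6|=2 = 14.

14


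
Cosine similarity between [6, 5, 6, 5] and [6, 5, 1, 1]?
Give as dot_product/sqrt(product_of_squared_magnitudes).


dot = 72. |a|^2 = 122, |b|^2 = 63. cos = 72/sqrt(7686).

72/sqrt(7686)


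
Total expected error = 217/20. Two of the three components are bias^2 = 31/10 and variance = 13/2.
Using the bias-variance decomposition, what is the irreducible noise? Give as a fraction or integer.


Total error = bias^2 + variance + irreducible noise. So irreducible noise = 217/20 - 31/10 - 13/2 = 5/4.

5/4


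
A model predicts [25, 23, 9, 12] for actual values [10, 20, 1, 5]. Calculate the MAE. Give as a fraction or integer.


MAE = (1/4) * (|10-25|=15 + |20-23|=3 + |1-9|=8 + |5-12|=7). Sum = 33. MAE = 33/4.

33/4


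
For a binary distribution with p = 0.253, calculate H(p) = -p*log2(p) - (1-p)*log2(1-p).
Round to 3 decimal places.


H = -0.253*log2(0.253) - 0.747*log2(0.747) = 0.816.

0.816


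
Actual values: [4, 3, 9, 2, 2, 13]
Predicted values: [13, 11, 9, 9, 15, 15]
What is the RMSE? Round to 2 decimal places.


MSE = 61.1667. RMSE = sqrt(61.1667) = 7.82.

7.82


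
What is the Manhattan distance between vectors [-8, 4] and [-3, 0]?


d = sum of absolute differences: |-8--3|=5 + |4-0|=4 = 9.

9


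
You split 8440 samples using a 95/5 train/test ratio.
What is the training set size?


Test set = 8440 * 5% = 422. Training set = 8440 - 422 = 8018.

8018


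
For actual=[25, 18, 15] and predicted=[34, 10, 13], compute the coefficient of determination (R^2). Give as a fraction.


Mean(y) = 58/3. SS_res = 149. SS_tot = 158/3. R^2 = 1 - 149/(158/3) = -289/158.

-289/158


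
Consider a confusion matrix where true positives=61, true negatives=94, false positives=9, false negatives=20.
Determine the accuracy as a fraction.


Accuracy = (TP + TN) / (TP + TN + FP + FN) = (61 + 94) / 184 = 155/184.

155/184


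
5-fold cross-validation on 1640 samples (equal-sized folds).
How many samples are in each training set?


Each validation fold has 1640/5 = 328 samples. Training set = 1640 - 328 = 1312.

1312


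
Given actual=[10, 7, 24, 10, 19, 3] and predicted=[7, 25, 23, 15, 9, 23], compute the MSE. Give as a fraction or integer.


MSE = (1/6) * ((10-7)^2=9 + (7-25)^2=324 + (24-23)^2=1 + (10-15)^2=25 + (19-9)^2=100 + (3-23)^2=400). Sum = 859. MSE = 859/6.

859/6


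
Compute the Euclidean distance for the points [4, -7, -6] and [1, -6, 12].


d = sqrt(sum of squared differences). (4-1)^2=9, (-7--6)^2=1, (-6-12)^2=324. Sum = 334.

sqrt(334)


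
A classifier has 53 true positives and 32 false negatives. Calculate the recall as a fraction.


Recall = TP / (TP + FN) = 53 / 85 = 53/85.

53/85


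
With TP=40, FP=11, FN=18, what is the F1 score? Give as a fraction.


Precision = 40/51 = 40/51. Recall = 40/58 = 20/29. F1 = 2*P*R/(P+R) = 80/109.

80/109


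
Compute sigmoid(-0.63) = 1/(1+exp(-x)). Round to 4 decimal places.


sigma(-0.63) = 1/(1+e^(0.63)) = 1/(1+1.877611) = 1/2.877611 = 0.3475.

0.3475


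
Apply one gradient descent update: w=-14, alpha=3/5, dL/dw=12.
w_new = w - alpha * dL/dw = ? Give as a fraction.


w_new = -14 - 3/5 * 12 = -14 - 36/5 = -106/5.

-106/5


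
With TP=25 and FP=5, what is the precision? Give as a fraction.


Precision = TP / (TP + FP) = 25 / 30 = 5/6.

5/6


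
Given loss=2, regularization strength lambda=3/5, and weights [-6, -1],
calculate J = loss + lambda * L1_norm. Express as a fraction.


L1 norm = sum(|w|) = 7. J = 2 + 3/5 * 7 = 31/5.

31/5


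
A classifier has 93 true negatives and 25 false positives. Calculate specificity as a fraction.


Specificity = TN / (TN + FP) = 93 / 118 = 93/118.

93/118


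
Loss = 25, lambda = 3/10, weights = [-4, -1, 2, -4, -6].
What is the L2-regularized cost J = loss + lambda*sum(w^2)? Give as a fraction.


L2 sq norm = sum(w^2) = 73. J = 25 + 3/10 * 73 = 469/10.

469/10


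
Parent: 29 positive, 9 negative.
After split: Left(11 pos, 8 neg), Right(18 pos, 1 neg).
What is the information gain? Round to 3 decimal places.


H(parent) = 0.7897. H(left) = 0.9819, H(right) = 0.2975. Weighted = (19/38)*0.9819 + (19/38)*0.2975 = 0.6397. IG = 0.7897 - 0.6397 = 0.1500, which rounds to 0.150.

0.150


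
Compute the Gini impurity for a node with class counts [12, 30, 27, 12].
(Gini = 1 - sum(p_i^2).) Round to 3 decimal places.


Total = 81. Proportions: 12/81, 30/81, 27/81, 12/81. sum(p_i^2) = 0.2922. Gini = 1 - 0.2922 = 0.7078, which rounds to 0.708.

0.708


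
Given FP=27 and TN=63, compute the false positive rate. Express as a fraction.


FPR = FP / (FP + TN) = 27 / 90 = 3/10.

3/10


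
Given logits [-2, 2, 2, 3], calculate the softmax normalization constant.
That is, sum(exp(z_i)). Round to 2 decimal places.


Denom = e^-2=0.1353 + e^2=7.3891 + e^2=7.3891 + e^3=20.0855. Sum = 34.9990, which rounds to 35.00.

35.00


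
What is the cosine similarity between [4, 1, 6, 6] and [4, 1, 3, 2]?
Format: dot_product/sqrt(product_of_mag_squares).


dot = 47. |a|^2 = 89, |b|^2 = 30. cos = 47/sqrt(2670).

47/sqrt(2670)


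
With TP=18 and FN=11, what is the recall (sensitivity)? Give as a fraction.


Recall = TP / (TP + FN) = 18 / 29 = 18/29.

18/29


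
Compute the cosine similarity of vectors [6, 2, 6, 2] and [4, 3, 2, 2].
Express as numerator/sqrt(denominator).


dot = 46. |a|^2 = 80, |b|^2 = 33. cos = 46/sqrt(2640).

46/sqrt(2640)


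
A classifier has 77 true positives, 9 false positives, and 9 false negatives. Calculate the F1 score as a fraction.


Precision = 77/86 = 77/86. Recall = 77/86 = 77/86. F1 = 2*P*R/(P+R) = 77/86.

77/86


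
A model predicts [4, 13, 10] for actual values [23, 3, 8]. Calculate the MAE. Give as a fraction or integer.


MAE = (1/3) * (|23-4|=19 + |3-13|=10 + |8-10|=2). Sum = 31. MAE = 31/3.

31/3


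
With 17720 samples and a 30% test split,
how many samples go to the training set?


Test set = 17720 * 30% = 5316. Training set = 17720 - 5316 = 12404.

12404


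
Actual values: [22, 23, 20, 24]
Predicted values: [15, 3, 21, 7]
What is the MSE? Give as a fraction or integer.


MSE = (1/4) * ((22-15)^2=49 + (23-3)^2=400 + (20-21)^2=1 + (24-7)^2=289). Sum = 739. MSE = 739/4.

739/4


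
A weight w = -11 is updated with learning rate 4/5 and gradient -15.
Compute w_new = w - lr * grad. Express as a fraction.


w_new = -11 - 4/5 * -15 = -11 - -12 = 1.

1


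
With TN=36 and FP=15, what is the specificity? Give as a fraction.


Specificity = TN / (TN + FP) = 36 / 51 = 12/17.

12/17


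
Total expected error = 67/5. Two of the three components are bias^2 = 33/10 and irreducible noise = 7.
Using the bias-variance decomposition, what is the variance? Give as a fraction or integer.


Total error = bias^2 + variance + irreducible noise. So variance = 67/5 - 33/10 - 7 = 31/10.

31/10


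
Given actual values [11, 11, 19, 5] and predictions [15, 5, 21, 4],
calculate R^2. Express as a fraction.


Mean(y) = 23/2. SS_res = 57. SS_tot = 99. R^2 = 1 - 57/(99) = 14/33.

14/33


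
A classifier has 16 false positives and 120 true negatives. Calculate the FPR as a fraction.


FPR = FP / (FP + TN) = 16 / 136 = 2/17.

2/17


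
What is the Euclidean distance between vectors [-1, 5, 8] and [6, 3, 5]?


d = sqrt(sum of squared differences). (-1-6)^2=49, (5-3)^2=4, (8-5)^2=9. Sum = 62.

sqrt(62)


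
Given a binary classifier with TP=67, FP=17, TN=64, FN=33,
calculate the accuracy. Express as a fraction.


Accuracy = (TP + TN) / (TP + TN + FP + FN) = (67 + 64) / 181 = 131/181.

131/181


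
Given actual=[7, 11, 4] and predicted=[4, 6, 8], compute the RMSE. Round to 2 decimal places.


MSE = 16.6667. RMSE = sqrt(16.6667) = 4.08.

4.08


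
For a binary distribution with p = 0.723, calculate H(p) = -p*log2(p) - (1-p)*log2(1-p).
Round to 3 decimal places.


H = -0.723*log2(0.723) - 0.277*log2(0.277) = 0.851.

0.851


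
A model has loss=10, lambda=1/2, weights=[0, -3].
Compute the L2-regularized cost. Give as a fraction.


L2 sq norm = sum(w^2) = 9. J = 10 + 1/2 * 9 = 29/2.

29/2


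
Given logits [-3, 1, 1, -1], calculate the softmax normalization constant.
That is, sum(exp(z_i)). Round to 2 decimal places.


Denom = e^-3=0.0498 + e^1=2.7183 + e^1=2.7183 + e^-1=0.3679. Sum = 5.8543, which rounds to 5.85.

5.85


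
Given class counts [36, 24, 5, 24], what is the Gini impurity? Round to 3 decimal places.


Total = 89. Proportions: 36/89, 24/89, 5/89, 24/89. sum(p_i^2) = 0.3122. Gini = 1 - 0.3122 = 0.6878, which rounds to 0.688.

0.688


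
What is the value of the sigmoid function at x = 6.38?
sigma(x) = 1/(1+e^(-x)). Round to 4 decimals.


sigma(6.38) = 1/(1+e^(-6.38)) = 1/(1+0.001695) = 1/1.001695 = 0.9983.

0.9983


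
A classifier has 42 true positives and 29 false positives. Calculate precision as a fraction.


Precision = TP / (TP + FP) = 42 / 71 = 42/71.

42/71


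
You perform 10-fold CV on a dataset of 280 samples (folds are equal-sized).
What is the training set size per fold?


Each validation fold has 280/10 = 28 samples. Training set = 280 - 28 = 252.

252


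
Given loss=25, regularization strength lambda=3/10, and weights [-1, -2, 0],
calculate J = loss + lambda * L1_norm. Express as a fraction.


L1 norm = sum(|w|) = 3. J = 25 + 3/10 * 3 = 259/10.

259/10


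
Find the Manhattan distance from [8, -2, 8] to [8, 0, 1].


d = sum of absolute differences: |8-8|=0 + |-2-0|=2 + |8-1|=7 = 9.

9


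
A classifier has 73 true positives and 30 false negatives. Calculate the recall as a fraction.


Recall = TP / (TP + FN) = 73 / 103 = 73/103.

73/103


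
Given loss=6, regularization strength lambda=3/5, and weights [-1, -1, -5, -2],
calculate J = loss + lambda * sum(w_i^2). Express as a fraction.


L2 sq norm = sum(w^2) = 31. J = 6 + 3/5 * 31 = 123/5.

123/5


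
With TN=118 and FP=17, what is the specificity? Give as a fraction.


Specificity = TN / (TN + FP) = 118 / 135 = 118/135.

118/135


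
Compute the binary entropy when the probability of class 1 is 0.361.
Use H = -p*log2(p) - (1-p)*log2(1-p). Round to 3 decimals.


H = -0.361*log2(0.361) - 0.639*log2(0.639) = 0.944.

0.944


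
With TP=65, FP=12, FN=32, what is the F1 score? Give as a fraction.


Precision = 65/77 = 65/77. Recall = 65/97 = 65/97. F1 = 2*P*R/(P+R) = 65/87.

65/87


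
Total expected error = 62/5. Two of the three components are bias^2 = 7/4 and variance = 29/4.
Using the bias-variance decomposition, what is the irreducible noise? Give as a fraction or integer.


Total error = bias^2 + variance + irreducible noise. So irreducible noise = 62/5 - 7/4 - 29/4 = 17/5.

17/5


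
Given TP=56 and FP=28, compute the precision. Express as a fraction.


Precision = TP / (TP + FP) = 56 / 84 = 2/3.

2/3


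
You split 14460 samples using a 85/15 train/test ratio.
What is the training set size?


Test set = 14460 * 15% = 2169. Training set = 14460 - 2169 = 12291.

12291


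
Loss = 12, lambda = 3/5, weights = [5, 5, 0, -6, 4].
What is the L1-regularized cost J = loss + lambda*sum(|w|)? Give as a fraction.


L1 norm = sum(|w|) = 20. J = 12 + 3/5 * 20 = 24.

24


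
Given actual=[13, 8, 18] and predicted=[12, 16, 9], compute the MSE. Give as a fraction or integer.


MSE = (1/3) * ((13-12)^2=1 + (8-16)^2=64 + (18-9)^2=81). Sum = 146. MSE = 146/3.

146/3


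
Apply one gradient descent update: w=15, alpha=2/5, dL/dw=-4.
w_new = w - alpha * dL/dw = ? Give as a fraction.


w_new = 15 - 2/5 * -4 = 15 - -8/5 = 83/5.

83/5


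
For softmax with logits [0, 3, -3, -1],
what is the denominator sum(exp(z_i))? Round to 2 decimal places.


Denom = e^0=1.0000 + e^3=20.0855 + e^-3=0.0498 + e^-1=0.3679. Sum = 21.5032, which rounds to 21.50.

21.50


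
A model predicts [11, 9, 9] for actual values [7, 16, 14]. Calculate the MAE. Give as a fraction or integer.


MAE = (1/3) * (|7-11|=4 + |16-9|=7 + |14-9|=5). Sum = 16. MAE = 16/3.

16/3


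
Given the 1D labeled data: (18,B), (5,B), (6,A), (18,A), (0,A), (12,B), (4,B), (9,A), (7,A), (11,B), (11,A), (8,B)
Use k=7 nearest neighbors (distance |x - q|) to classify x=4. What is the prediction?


Distances: |18-4|=14, |5-4|=1, |6-4|=2, |18-4|=14, |0-4|=4, |12-4|=8, |4-4|=0, |9-4|=5, |7-4|=3, |11-4|=7, |11-4|=7, |8-4|=4. 7 nearest: (4,B), (5,B), (6,A), (7,A), (0,A), (8,B), (9,A). Counts: {'B': 3, 'A': 4}. Majority class: A.

A


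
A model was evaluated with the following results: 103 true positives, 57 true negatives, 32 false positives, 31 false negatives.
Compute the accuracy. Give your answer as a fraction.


Accuracy = (TP + TN) / (TP + TN + FP + FN) = (103 + 57) / 223 = 160/223.

160/223


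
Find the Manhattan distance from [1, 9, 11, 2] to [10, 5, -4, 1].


d = sum of absolute differences: |1-10|=9 + |9-5|=4 + |11--4|=15 + |2-1|=1 = 29.

29


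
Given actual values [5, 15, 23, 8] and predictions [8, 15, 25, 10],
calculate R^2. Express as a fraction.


Mean(y) = 51/4. SS_res = 17. SS_tot = 771/4. R^2 = 1 - 17/(771/4) = 703/771.

703/771


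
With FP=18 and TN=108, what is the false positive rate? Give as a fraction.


FPR = FP / (FP + TN) = 18 / 126 = 1/7.

1/7


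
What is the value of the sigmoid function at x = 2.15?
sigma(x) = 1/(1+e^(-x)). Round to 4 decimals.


sigma(2.15) = 1/(1+e^(-2.15)) = 1/(1+0.116484) = 1/1.116484 = 0.8957.

0.8957


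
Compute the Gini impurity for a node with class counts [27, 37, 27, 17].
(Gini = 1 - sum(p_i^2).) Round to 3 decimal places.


Total = 108. Proportions: 27/108, 37/108, 27/108, 17/108. sum(p_i^2) = 0.2671. Gini = 1 - 0.2671 = 0.7329, which rounds to 0.733.

0.733


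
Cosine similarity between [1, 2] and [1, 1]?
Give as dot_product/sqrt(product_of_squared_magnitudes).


dot = 3. |a|^2 = 5, |b|^2 = 2. cos = 3/sqrt(10).

3/sqrt(10)


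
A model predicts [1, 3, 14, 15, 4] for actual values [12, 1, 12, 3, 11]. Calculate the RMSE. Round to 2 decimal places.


MSE = 64.4000. RMSE = sqrt(64.4000) = 8.02.

8.02


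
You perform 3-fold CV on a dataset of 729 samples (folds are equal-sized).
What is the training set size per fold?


Each validation fold has 729/3 = 243 samples. Training set = 729 - 243 = 486.

486


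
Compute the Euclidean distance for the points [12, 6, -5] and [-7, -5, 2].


d = sqrt(sum of squared differences). (12--7)^2=361, (6--5)^2=121, (-5-2)^2=49. Sum = 531.

sqrt(531)


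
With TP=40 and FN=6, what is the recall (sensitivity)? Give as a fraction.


Recall = TP / (TP + FN) = 40 / 46 = 20/23.

20/23


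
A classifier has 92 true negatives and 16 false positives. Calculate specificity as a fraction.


Specificity = TN / (TN + FP) = 92 / 108 = 23/27.

23/27


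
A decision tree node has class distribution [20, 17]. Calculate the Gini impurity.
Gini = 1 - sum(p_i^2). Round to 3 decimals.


Total = 37. Proportions: 20/37, 17/37. sum(p_i^2) = 0.5033. Gini = 1 - 0.5033 = 0.4967, which rounds to 0.497.

0.497


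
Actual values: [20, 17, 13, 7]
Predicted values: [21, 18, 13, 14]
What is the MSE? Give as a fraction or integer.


MSE = (1/4) * ((20-21)^2=1 + (17-18)^2=1 + (13-13)^2=0 + (7-14)^2=49). Sum = 51. MSE = 51/4.

51/4


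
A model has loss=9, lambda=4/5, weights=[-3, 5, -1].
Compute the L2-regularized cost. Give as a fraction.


L2 sq norm = sum(w^2) = 35. J = 9 + 4/5 * 35 = 37.

37


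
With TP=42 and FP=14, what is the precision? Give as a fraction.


Precision = TP / (TP + FP) = 42 / 56 = 3/4.

3/4


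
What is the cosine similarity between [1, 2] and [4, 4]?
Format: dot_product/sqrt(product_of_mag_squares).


dot = 12. |a|^2 = 5, |b|^2 = 32. cos = 12/sqrt(160).

12/sqrt(160)


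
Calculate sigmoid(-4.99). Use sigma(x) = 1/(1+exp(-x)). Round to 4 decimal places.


sigma(-4.99) = 1/(1+e^(4.99)) = 1/(1+146.936423) = 1/147.936423 = 0.0068.

0.0068


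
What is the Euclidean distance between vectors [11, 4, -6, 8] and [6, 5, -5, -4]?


d = sqrt(sum of squared differences). (11-6)^2=25, (4-5)^2=1, (-6--5)^2=1, (8--4)^2=144. Sum = 171.

sqrt(171)


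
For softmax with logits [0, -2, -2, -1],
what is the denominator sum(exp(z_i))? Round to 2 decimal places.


Denom = e^0=1.0000 + e^-2=0.1353 + e^-2=0.1353 + e^-1=0.3679. Sum = 1.6385, which rounds to 1.64.

1.64


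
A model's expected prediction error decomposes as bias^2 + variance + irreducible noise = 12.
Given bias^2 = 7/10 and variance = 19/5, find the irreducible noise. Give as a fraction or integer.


Total error = bias^2 + variance + irreducible noise. So irreducible noise = 12 - 7/10 - 19/5 = 15/2.

15/2


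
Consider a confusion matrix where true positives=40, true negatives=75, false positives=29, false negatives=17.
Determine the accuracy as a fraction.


Accuracy = (TP + TN) / (TP + TN + FP + FN) = (40 + 75) / 161 = 5/7.

5/7


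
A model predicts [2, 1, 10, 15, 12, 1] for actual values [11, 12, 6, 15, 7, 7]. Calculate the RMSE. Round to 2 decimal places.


MSE = 46.5000. RMSE = sqrt(46.5000) = 6.82.

6.82


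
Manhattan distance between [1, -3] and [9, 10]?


d = sum of absolute differences: |1-9|=8 + |-3-10|=13 = 21.

21


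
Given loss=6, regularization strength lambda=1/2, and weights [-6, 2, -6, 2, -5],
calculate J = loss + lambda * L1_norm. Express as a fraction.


L1 norm = sum(|w|) = 21. J = 6 + 1/2 * 21 = 33/2.

33/2


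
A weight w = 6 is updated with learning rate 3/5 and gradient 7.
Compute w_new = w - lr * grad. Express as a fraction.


w_new = 6 - 3/5 * 7 = 6 - 21/5 = 9/5.

9/5


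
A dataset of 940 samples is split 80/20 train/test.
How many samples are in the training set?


Test set = 940 * 20% = 188. Training set = 940 - 188 = 752.

752


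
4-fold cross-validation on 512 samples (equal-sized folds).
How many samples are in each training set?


Each validation fold has 512/4 = 128 samples. Training set = 512 - 128 = 384.

384


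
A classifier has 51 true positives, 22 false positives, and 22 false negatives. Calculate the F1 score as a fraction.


Precision = 51/73 = 51/73. Recall = 51/73 = 51/73. F1 = 2*P*R/(P+R) = 51/73.

51/73


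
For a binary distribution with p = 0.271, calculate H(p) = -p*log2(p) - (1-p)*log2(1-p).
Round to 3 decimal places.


H = -0.271*log2(0.271) - 0.729*log2(0.729) = 0.843.

0.843


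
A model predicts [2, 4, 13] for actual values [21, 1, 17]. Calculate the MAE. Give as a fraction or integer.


MAE = (1/3) * (|21-2|=19 + |1-4|=3 + |17-13|=4). Sum = 26. MAE = 26/3.

26/3


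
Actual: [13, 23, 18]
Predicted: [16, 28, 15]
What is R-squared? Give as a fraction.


Mean(y) = 18. SS_res = 43. SS_tot = 50. R^2 = 1 - 43/(50) = 7/50.

7/50


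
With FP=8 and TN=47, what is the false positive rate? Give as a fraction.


FPR = FP / (FP + TN) = 8 / 55 = 8/55.

8/55


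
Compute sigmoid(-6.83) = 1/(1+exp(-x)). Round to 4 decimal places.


sigma(-6.83) = 1/(1+e^(6.83)) = 1/(1+925.190812) = 1/926.190812 = 0.0011.

0.0011


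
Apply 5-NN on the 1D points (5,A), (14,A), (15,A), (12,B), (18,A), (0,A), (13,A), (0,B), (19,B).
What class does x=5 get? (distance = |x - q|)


Distances: |5-5|=0, |14-5|=9, |15-5|=10, |12-5|=7, |18-5|=13, |0-5|=5, |13-5|=8, |0-5|=5, |19-5|=14. 5 nearest: (5,A), (0,A), (0,B), (12,B), (13,A). Counts: {'A': 3, 'B': 2}. Majority class: A.

A


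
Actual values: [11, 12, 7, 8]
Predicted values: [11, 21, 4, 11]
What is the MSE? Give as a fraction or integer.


MSE = (1/4) * ((11-11)^2=0 + (12-21)^2=81 + (7-4)^2=9 + (8-11)^2=9). Sum = 99. MSE = 99/4.

99/4


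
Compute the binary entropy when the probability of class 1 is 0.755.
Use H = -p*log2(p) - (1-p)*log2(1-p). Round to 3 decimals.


H = -0.755*log2(0.755) - 0.245*log2(0.245) = 0.803.

0.803


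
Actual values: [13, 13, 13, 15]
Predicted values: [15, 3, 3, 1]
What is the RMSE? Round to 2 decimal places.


MSE = 100.0000. RMSE = sqrt(100.0000) = 10.00.

10.00


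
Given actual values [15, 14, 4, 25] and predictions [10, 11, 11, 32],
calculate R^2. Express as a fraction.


Mean(y) = 29/2. SS_res = 132. SS_tot = 221. R^2 = 1 - 132/(221) = 89/221.

89/221


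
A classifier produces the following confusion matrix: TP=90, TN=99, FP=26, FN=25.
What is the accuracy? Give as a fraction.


Accuracy = (TP + TN) / (TP + TN + FP + FN) = (90 + 99) / 240 = 63/80.

63/80


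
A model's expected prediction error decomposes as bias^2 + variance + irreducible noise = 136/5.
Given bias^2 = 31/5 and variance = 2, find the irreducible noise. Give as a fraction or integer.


Total error = bias^2 + variance + irreducible noise. So irreducible noise = 136/5 - 31/5 - 2 = 19.

19


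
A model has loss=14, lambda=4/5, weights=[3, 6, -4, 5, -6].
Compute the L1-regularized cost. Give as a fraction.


L1 norm = sum(|w|) = 24. J = 14 + 4/5 * 24 = 166/5.

166/5


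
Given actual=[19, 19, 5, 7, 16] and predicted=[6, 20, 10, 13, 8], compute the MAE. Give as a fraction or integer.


MAE = (1/5) * (|19-6|=13 + |19-20|=1 + |5-10|=5 + |7-13|=6 + |16-8|=8). Sum = 33. MAE = 33/5.

33/5


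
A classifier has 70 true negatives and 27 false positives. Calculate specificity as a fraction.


Specificity = TN / (TN + FP) = 70 / 97 = 70/97.

70/97


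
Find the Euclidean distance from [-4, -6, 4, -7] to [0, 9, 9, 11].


d = sqrt(sum of squared differences). (-4-0)^2=16, (-6-9)^2=225, (4-9)^2=25, (-7-11)^2=324. Sum = 590.

sqrt(590)


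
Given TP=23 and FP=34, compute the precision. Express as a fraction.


Precision = TP / (TP + FP) = 23 / 57 = 23/57.

23/57


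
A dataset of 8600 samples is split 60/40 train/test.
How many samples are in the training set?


Test set = 8600 * 40% = 3440. Training set = 8600 - 3440 = 5160.

5160


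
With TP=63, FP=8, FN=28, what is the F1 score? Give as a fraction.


Precision = 63/71 = 63/71. Recall = 63/91 = 9/13. F1 = 2*P*R/(P+R) = 7/9.

7/9


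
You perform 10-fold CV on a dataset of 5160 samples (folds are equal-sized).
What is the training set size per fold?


Each validation fold has 5160/10 = 516 samples. Training set = 5160 - 516 = 4644.

4644


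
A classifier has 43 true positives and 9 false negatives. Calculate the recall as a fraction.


Recall = TP / (TP + FN) = 43 / 52 = 43/52.

43/52


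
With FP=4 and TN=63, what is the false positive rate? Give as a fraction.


FPR = FP / (FP + TN) = 4 / 67 = 4/67.

4/67


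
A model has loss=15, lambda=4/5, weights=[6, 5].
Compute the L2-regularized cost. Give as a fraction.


L2 sq norm = sum(w^2) = 61. J = 15 + 4/5 * 61 = 319/5.

319/5


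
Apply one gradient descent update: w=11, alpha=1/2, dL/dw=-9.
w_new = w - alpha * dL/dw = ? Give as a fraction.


w_new = 11 - 1/2 * -9 = 11 - -9/2 = 31/2.

31/2


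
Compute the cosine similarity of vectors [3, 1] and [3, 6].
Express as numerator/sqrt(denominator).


dot = 15. |a|^2 = 10, |b|^2 = 45. cos = 15/sqrt(450).

15/sqrt(450)


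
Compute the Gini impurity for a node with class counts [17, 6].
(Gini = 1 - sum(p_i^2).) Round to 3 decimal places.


Total = 23. Proportions: 17/23, 6/23. sum(p_i^2) = 0.6144. Gini = 1 - 0.6144 = 0.3856, which rounds to 0.386.

0.386


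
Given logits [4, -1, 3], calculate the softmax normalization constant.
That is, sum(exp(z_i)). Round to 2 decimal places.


Denom = e^4=54.5982 + e^-1=0.3679 + e^3=20.0855. Sum = 75.0516, which rounds to 75.05.

75.05


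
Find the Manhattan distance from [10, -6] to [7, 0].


d = sum of absolute differences: |10-7|=3 + |-6-0|=6 = 9.

9


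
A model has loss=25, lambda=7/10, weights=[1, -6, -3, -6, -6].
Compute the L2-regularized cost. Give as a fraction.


L2 sq norm = sum(w^2) = 118. J = 25 + 7/10 * 118 = 538/5.

538/5


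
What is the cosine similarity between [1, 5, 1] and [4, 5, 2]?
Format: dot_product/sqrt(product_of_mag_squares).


dot = 31. |a|^2 = 27, |b|^2 = 45. cos = 31/sqrt(1215).

31/sqrt(1215)


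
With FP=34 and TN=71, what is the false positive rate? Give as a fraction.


FPR = FP / (FP + TN) = 34 / 105 = 34/105.

34/105


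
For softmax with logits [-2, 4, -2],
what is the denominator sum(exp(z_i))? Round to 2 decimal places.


Denom = e^-2=0.1353 + e^4=54.5982 + e^-2=0.1353. Sum = 54.8688, which rounds to 54.87.

54.87


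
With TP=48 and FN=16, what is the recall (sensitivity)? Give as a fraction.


Recall = TP / (TP + FN) = 48 / 64 = 3/4.

3/4


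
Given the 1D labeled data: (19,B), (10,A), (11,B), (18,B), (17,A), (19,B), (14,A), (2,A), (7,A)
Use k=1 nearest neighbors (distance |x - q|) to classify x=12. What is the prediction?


Distances: |19-12|=7, |10-12|=2, |11-12|=1, |18-12|=6, |17-12|=5, |19-12|=7, |14-12|=2, |2-12|=10, |7-12|=5. 1 nearest: (11,B). Counts: {'B': 1}. Majority class: B.

B


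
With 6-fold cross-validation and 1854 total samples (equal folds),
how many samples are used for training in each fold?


Each validation fold has 1854/6 = 309 samples. Training set = 1854 - 309 = 1545.

1545


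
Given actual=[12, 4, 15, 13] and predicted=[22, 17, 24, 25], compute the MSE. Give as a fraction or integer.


MSE = (1/4) * ((12-22)^2=100 + (4-17)^2=169 + (15-24)^2=81 + (13-25)^2=144). Sum = 494. MSE = 247/2.

247/2


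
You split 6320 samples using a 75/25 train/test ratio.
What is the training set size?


Test set = 6320 * 25% = 1580. Training set = 6320 - 1580 = 4740.

4740


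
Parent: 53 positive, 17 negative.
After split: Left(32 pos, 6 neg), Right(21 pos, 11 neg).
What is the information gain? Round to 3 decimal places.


H(parent) = 0.7998. H(left) = 0.6292, H(right) = 0.9284. Weighted = (38/70)*0.6292 + (32/70)*0.9284 = 0.7660. IG = 0.7998 - 0.7660 = 0.0338, which rounds to 0.034.

0.034


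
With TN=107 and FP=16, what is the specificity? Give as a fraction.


Specificity = TN / (TN + FP) = 107 / 123 = 107/123.

107/123


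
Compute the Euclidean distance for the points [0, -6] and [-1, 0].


d = sqrt(sum of squared differences). (0--1)^2=1, (-6-0)^2=36. Sum = 37.

sqrt(37)


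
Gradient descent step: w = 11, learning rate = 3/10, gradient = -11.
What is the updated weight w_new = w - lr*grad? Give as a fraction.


w_new = 11 - 3/10 * -11 = 11 - -33/10 = 143/10.

143/10


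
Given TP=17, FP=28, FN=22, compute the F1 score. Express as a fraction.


Precision = 17/45 = 17/45. Recall = 17/39 = 17/39. F1 = 2*P*R/(P+R) = 17/42.

17/42


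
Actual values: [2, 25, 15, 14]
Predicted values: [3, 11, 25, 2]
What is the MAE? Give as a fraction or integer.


MAE = (1/4) * (|2-3|=1 + |25-11|=14 + |15-25|=10 + |14-2|=12). Sum = 37. MAE = 37/4.

37/4


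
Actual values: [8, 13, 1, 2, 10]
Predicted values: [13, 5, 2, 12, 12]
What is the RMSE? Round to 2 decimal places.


MSE = 38.8000. RMSE = sqrt(38.8000) = 6.23.

6.23


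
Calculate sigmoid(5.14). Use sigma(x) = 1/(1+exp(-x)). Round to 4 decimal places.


sigma(5.14) = 1/(1+e^(-5.14)) = 1/(1+0.005858) = 1/1.005858 = 0.9942.

0.9942


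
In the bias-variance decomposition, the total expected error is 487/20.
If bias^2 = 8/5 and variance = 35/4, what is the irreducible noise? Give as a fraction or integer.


Total error = bias^2 + variance + irreducible noise. So irreducible noise = 487/20 - 8/5 - 35/4 = 14.

14


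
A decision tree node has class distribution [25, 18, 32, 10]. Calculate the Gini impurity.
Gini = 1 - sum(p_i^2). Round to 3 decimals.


Total = 85. Proportions: 25/85, 18/85, 32/85, 10/85. sum(p_i^2) = 0.2869. Gini = 1 - 0.2869 = 0.7131, which rounds to 0.713.

0.713


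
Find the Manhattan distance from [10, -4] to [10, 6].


d = sum of absolute differences: |10-10|=0 + |-4-6|=10 = 10.

10


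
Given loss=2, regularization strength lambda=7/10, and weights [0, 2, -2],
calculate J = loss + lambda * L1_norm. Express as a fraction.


L1 norm = sum(|w|) = 4. J = 2 + 7/10 * 4 = 24/5.

24/5


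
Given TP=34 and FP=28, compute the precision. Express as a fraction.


Precision = TP / (TP + FP) = 34 / 62 = 17/31.

17/31


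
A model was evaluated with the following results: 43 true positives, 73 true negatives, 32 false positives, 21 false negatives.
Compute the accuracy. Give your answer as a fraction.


Accuracy = (TP + TN) / (TP + TN + FP + FN) = (43 + 73) / 169 = 116/169.

116/169


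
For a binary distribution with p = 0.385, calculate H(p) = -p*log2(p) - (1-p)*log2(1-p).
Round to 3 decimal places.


H = -0.385*log2(0.385) - 0.615*log2(0.615) = 0.961.

0.961
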